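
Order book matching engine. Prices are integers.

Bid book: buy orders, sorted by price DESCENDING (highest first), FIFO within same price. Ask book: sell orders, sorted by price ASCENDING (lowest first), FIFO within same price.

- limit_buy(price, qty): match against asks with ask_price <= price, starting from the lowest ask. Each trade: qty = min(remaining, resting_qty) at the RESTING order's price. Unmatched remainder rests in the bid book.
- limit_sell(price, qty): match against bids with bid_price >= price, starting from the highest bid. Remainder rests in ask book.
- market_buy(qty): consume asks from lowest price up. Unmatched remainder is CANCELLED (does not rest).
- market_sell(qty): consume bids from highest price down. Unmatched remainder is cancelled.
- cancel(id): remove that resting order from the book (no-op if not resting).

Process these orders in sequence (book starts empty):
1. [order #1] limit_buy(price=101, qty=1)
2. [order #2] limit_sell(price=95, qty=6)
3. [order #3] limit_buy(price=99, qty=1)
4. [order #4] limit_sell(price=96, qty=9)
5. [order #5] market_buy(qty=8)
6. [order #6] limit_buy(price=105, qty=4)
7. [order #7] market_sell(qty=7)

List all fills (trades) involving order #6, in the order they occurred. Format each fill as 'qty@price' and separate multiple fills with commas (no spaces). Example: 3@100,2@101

After op 1 [order #1] limit_buy(price=101, qty=1): fills=none; bids=[#1:1@101] asks=[-]
After op 2 [order #2] limit_sell(price=95, qty=6): fills=#1x#2:1@101; bids=[-] asks=[#2:5@95]
After op 3 [order #3] limit_buy(price=99, qty=1): fills=#3x#2:1@95; bids=[-] asks=[#2:4@95]
After op 4 [order #4] limit_sell(price=96, qty=9): fills=none; bids=[-] asks=[#2:4@95 #4:9@96]
After op 5 [order #5] market_buy(qty=8): fills=#5x#2:4@95 #5x#4:4@96; bids=[-] asks=[#4:5@96]
After op 6 [order #6] limit_buy(price=105, qty=4): fills=#6x#4:4@96; bids=[-] asks=[#4:1@96]
After op 7 [order #7] market_sell(qty=7): fills=none; bids=[-] asks=[#4:1@96]

Answer: 4@96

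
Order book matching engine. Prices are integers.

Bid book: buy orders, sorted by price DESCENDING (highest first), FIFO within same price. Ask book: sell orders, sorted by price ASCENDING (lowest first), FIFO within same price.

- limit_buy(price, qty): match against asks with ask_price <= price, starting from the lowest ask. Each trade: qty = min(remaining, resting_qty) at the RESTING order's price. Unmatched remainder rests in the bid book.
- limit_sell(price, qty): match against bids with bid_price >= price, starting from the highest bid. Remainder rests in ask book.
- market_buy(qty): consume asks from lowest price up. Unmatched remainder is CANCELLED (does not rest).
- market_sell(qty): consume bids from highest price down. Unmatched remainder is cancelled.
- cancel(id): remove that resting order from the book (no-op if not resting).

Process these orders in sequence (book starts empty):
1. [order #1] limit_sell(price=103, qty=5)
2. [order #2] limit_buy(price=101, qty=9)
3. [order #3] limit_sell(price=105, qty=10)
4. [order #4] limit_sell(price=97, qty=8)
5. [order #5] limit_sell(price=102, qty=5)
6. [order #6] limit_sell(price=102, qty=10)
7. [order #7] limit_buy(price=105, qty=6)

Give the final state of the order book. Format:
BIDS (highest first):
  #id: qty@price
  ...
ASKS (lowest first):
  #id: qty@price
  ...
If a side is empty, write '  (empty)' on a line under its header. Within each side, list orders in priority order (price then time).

Answer: BIDS (highest first):
  #2: 1@101
ASKS (lowest first):
  #6: 9@102
  #1: 5@103
  #3: 10@105

Derivation:
After op 1 [order #1] limit_sell(price=103, qty=5): fills=none; bids=[-] asks=[#1:5@103]
After op 2 [order #2] limit_buy(price=101, qty=9): fills=none; bids=[#2:9@101] asks=[#1:5@103]
After op 3 [order #3] limit_sell(price=105, qty=10): fills=none; bids=[#2:9@101] asks=[#1:5@103 #3:10@105]
After op 4 [order #4] limit_sell(price=97, qty=8): fills=#2x#4:8@101; bids=[#2:1@101] asks=[#1:5@103 #3:10@105]
After op 5 [order #5] limit_sell(price=102, qty=5): fills=none; bids=[#2:1@101] asks=[#5:5@102 #1:5@103 #3:10@105]
After op 6 [order #6] limit_sell(price=102, qty=10): fills=none; bids=[#2:1@101] asks=[#5:5@102 #6:10@102 #1:5@103 #3:10@105]
After op 7 [order #7] limit_buy(price=105, qty=6): fills=#7x#5:5@102 #7x#6:1@102; bids=[#2:1@101] asks=[#6:9@102 #1:5@103 #3:10@105]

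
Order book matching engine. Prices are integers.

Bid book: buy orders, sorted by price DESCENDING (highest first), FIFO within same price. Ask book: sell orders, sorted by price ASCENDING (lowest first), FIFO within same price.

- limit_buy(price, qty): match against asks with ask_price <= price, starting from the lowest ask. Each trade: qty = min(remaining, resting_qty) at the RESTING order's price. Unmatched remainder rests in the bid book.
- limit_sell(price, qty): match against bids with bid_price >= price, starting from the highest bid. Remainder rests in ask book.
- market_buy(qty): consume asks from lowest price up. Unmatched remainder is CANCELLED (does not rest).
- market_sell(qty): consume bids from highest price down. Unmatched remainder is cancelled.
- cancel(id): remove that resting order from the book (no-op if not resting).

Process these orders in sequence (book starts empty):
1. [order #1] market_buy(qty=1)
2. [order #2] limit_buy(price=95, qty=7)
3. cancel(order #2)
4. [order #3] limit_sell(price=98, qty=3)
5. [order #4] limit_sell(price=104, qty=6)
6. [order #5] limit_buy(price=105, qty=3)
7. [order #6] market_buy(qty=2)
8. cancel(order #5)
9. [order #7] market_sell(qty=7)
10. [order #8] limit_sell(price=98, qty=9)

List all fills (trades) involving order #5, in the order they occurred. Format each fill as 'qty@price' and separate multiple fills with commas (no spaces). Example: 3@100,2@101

Answer: 3@98

Derivation:
After op 1 [order #1] market_buy(qty=1): fills=none; bids=[-] asks=[-]
After op 2 [order #2] limit_buy(price=95, qty=7): fills=none; bids=[#2:7@95] asks=[-]
After op 3 cancel(order #2): fills=none; bids=[-] asks=[-]
After op 4 [order #3] limit_sell(price=98, qty=3): fills=none; bids=[-] asks=[#3:3@98]
After op 5 [order #4] limit_sell(price=104, qty=6): fills=none; bids=[-] asks=[#3:3@98 #4:6@104]
After op 6 [order #5] limit_buy(price=105, qty=3): fills=#5x#3:3@98; bids=[-] asks=[#4:6@104]
After op 7 [order #6] market_buy(qty=2): fills=#6x#4:2@104; bids=[-] asks=[#4:4@104]
After op 8 cancel(order #5): fills=none; bids=[-] asks=[#4:4@104]
After op 9 [order #7] market_sell(qty=7): fills=none; bids=[-] asks=[#4:4@104]
After op 10 [order #8] limit_sell(price=98, qty=9): fills=none; bids=[-] asks=[#8:9@98 #4:4@104]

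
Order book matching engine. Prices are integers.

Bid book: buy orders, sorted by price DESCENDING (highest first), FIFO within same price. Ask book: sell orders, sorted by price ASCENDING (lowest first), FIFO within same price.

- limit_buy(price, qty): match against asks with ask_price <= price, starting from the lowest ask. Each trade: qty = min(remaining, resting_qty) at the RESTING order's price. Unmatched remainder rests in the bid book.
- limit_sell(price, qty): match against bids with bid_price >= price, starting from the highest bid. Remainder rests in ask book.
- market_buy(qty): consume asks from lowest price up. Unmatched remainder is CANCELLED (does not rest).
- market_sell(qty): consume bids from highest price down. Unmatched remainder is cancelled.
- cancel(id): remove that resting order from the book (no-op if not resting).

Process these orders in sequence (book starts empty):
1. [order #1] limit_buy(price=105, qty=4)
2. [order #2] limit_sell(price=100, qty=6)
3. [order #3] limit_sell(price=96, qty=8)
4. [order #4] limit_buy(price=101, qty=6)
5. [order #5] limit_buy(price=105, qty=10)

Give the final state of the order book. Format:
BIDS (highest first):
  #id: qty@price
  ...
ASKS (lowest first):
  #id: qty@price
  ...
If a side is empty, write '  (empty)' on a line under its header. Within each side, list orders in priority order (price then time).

Answer: BIDS (highest first):
  #5: 6@105
ASKS (lowest first):
  (empty)

Derivation:
After op 1 [order #1] limit_buy(price=105, qty=4): fills=none; bids=[#1:4@105] asks=[-]
After op 2 [order #2] limit_sell(price=100, qty=6): fills=#1x#2:4@105; bids=[-] asks=[#2:2@100]
After op 3 [order #3] limit_sell(price=96, qty=8): fills=none; bids=[-] asks=[#3:8@96 #2:2@100]
After op 4 [order #4] limit_buy(price=101, qty=6): fills=#4x#3:6@96; bids=[-] asks=[#3:2@96 #2:2@100]
After op 5 [order #5] limit_buy(price=105, qty=10): fills=#5x#3:2@96 #5x#2:2@100; bids=[#5:6@105] asks=[-]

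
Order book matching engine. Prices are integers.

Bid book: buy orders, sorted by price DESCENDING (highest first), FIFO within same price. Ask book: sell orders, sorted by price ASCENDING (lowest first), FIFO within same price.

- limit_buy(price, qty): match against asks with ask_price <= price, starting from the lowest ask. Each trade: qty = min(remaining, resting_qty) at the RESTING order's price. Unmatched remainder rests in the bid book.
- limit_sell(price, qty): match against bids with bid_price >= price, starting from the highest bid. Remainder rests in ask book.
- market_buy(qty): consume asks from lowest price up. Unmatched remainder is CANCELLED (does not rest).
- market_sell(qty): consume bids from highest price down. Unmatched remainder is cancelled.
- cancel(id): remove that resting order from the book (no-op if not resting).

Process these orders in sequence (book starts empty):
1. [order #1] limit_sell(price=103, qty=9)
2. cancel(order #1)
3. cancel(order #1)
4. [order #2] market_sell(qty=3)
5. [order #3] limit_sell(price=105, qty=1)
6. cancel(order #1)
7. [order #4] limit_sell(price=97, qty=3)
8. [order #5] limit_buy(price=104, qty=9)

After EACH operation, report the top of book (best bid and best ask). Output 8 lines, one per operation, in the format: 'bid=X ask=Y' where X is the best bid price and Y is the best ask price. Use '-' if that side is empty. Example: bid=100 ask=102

After op 1 [order #1] limit_sell(price=103, qty=9): fills=none; bids=[-] asks=[#1:9@103]
After op 2 cancel(order #1): fills=none; bids=[-] asks=[-]
After op 3 cancel(order #1): fills=none; bids=[-] asks=[-]
After op 4 [order #2] market_sell(qty=3): fills=none; bids=[-] asks=[-]
After op 5 [order #3] limit_sell(price=105, qty=1): fills=none; bids=[-] asks=[#3:1@105]
After op 6 cancel(order #1): fills=none; bids=[-] asks=[#3:1@105]
After op 7 [order #4] limit_sell(price=97, qty=3): fills=none; bids=[-] asks=[#4:3@97 #3:1@105]
After op 8 [order #5] limit_buy(price=104, qty=9): fills=#5x#4:3@97; bids=[#5:6@104] asks=[#3:1@105]

Answer: bid=- ask=103
bid=- ask=-
bid=- ask=-
bid=- ask=-
bid=- ask=105
bid=- ask=105
bid=- ask=97
bid=104 ask=105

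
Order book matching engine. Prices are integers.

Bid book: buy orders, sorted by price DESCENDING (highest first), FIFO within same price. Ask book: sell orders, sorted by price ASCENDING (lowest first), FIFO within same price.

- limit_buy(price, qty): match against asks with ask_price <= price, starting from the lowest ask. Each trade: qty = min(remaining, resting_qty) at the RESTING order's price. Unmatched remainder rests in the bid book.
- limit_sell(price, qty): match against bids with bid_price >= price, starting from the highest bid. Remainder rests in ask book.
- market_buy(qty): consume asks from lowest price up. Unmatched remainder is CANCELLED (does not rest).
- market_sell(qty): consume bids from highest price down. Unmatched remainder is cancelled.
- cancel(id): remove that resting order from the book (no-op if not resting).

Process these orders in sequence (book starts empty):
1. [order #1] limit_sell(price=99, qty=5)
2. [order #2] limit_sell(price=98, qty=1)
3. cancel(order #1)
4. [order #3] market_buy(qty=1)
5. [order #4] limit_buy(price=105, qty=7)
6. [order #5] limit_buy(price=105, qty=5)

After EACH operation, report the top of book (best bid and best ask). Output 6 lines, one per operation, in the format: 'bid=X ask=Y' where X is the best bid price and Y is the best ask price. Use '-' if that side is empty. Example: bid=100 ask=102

Answer: bid=- ask=99
bid=- ask=98
bid=- ask=98
bid=- ask=-
bid=105 ask=-
bid=105 ask=-

Derivation:
After op 1 [order #1] limit_sell(price=99, qty=5): fills=none; bids=[-] asks=[#1:5@99]
After op 2 [order #2] limit_sell(price=98, qty=1): fills=none; bids=[-] asks=[#2:1@98 #1:5@99]
After op 3 cancel(order #1): fills=none; bids=[-] asks=[#2:1@98]
After op 4 [order #3] market_buy(qty=1): fills=#3x#2:1@98; bids=[-] asks=[-]
After op 5 [order #4] limit_buy(price=105, qty=7): fills=none; bids=[#4:7@105] asks=[-]
After op 6 [order #5] limit_buy(price=105, qty=5): fills=none; bids=[#4:7@105 #5:5@105] asks=[-]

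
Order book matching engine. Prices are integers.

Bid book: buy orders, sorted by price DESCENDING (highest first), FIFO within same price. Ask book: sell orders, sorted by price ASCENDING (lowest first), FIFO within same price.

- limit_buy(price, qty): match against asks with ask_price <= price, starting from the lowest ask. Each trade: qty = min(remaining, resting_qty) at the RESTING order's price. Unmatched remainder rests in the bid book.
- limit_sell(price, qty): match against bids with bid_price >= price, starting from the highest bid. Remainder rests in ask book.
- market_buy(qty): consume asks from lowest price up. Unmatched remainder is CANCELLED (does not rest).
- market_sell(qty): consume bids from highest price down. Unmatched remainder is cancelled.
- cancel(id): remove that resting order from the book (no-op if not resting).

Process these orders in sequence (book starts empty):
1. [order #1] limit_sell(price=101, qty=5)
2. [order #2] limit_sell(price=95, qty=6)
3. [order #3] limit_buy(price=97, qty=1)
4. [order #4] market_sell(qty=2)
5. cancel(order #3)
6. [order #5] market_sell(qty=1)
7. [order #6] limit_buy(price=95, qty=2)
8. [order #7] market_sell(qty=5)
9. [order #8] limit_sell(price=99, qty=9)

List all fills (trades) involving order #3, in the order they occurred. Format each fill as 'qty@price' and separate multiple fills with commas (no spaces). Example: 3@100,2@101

After op 1 [order #1] limit_sell(price=101, qty=5): fills=none; bids=[-] asks=[#1:5@101]
After op 2 [order #2] limit_sell(price=95, qty=6): fills=none; bids=[-] asks=[#2:6@95 #1:5@101]
After op 3 [order #3] limit_buy(price=97, qty=1): fills=#3x#2:1@95; bids=[-] asks=[#2:5@95 #1:5@101]
After op 4 [order #4] market_sell(qty=2): fills=none; bids=[-] asks=[#2:5@95 #1:5@101]
After op 5 cancel(order #3): fills=none; bids=[-] asks=[#2:5@95 #1:5@101]
After op 6 [order #5] market_sell(qty=1): fills=none; bids=[-] asks=[#2:5@95 #1:5@101]
After op 7 [order #6] limit_buy(price=95, qty=2): fills=#6x#2:2@95; bids=[-] asks=[#2:3@95 #1:5@101]
After op 8 [order #7] market_sell(qty=5): fills=none; bids=[-] asks=[#2:3@95 #1:5@101]
After op 9 [order #8] limit_sell(price=99, qty=9): fills=none; bids=[-] asks=[#2:3@95 #8:9@99 #1:5@101]

Answer: 1@95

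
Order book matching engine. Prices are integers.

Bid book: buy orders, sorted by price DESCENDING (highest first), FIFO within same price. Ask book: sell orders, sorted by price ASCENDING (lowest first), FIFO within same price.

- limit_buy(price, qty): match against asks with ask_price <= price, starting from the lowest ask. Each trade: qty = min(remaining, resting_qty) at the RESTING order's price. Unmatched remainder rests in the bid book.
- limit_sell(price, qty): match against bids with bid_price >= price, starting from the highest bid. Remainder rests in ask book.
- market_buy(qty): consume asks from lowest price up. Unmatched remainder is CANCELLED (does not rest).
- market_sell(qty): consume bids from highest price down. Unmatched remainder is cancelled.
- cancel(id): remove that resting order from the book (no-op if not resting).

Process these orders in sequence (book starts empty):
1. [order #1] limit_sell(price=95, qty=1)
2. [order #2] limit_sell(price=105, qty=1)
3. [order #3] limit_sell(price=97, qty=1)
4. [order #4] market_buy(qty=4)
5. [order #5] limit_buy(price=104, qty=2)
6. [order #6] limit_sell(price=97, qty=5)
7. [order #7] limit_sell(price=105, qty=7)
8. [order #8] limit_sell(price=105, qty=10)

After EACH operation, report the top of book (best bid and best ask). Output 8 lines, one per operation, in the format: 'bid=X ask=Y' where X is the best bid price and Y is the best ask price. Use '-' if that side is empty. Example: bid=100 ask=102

Answer: bid=- ask=95
bid=- ask=95
bid=- ask=95
bid=- ask=-
bid=104 ask=-
bid=- ask=97
bid=- ask=97
bid=- ask=97

Derivation:
After op 1 [order #1] limit_sell(price=95, qty=1): fills=none; bids=[-] asks=[#1:1@95]
After op 2 [order #2] limit_sell(price=105, qty=1): fills=none; bids=[-] asks=[#1:1@95 #2:1@105]
After op 3 [order #3] limit_sell(price=97, qty=1): fills=none; bids=[-] asks=[#1:1@95 #3:1@97 #2:1@105]
After op 4 [order #4] market_buy(qty=4): fills=#4x#1:1@95 #4x#3:1@97 #4x#2:1@105; bids=[-] asks=[-]
After op 5 [order #5] limit_buy(price=104, qty=2): fills=none; bids=[#5:2@104] asks=[-]
After op 6 [order #6] limit_sell(price=97, qty=5): fills=#5x#6:2@104; bids=[-] asks=[#6:3@97]
After op 7 [order #7] limit_sell(price=105, qty=7): fills=none; bids=[-] asks=[#6:3@97 #7:7@105]
After op 8 [order #8] limit_sell(price=105, qty=10): fills=none; bids=[-] asks=[#6:3@97 #7:7@105 #8:10@105]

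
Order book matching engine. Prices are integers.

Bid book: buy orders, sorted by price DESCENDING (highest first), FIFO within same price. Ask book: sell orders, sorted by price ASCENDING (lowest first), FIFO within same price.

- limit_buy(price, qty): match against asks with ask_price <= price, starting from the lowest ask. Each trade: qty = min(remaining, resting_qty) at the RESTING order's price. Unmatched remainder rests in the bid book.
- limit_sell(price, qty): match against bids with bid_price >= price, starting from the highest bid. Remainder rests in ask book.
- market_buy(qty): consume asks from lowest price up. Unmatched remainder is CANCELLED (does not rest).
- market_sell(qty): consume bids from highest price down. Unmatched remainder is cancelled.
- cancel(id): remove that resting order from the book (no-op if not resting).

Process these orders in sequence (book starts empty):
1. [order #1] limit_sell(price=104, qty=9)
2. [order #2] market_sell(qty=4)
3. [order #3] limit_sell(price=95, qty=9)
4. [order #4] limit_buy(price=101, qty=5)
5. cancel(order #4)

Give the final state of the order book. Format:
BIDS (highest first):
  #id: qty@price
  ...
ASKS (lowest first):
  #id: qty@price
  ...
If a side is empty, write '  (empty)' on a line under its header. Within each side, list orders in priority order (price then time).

Answer: BIDS (highest first):
  (empty)
ASKS (lowest first):
  #3: 4@95
  #1: 9@104

Derivation:
After op 1 [order #1] limit_sell(price=104, qty=9): fills=none; bids=[-] asks=[#1:9@104]
After op 2 [order #2] market_sell(qty=4): fills=none; bids=[-] asks=[#1:9@104]
After op 3 [order #3] limit_sell(price=95, qty=9): fills=none; bids=[-] asks=[#3:9@95 #1:9@104]
After op 4 [order #4] limit_buy(price=101, qty=5): fills=#4x#3:5@95; bids=[-] asks=[#3:4@95 #1:9@104]
After op 5 cancel(order #4): fills=none; bids=[-] asks=[#3:4@95 #1:9@104]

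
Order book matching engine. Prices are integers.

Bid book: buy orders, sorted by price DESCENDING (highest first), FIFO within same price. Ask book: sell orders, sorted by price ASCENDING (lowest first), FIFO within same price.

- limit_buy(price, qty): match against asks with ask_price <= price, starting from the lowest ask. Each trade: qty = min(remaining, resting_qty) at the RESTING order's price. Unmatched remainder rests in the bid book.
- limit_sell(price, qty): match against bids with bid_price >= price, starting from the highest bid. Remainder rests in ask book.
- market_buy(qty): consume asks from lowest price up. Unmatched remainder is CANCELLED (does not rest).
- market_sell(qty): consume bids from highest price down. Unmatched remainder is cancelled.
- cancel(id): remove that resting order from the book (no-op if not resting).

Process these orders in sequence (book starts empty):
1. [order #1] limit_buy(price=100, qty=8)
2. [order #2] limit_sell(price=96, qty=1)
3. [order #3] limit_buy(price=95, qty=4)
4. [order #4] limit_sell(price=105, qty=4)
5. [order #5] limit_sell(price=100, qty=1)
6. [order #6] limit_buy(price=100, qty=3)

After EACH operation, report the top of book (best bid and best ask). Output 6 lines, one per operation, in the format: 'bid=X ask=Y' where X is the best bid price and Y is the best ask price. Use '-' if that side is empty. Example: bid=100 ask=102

After op 1 [order #1] limit_buy(price=100, qty=8): fills=none; bids=[#1:8@100] asks=[-]
After op 2 [order #2] limit_sell(price=96, qty=1): fills=#1x#2:1@100; bids=[#1:7@100] asks=[-]
After op 3 [order #3] limit_buy(price=95, qty=4): fills=none; bids=[#1:7@100 #3:4@95] asks=[-]
After op 4 [order #4] limit_sell(price=105, qty=4): fills=none; bids=[#1:7@100 #3:4@95] asks=[#4:4@105]
After op 5 [order #5] limit_sell(price=100, qty=1): fills=#1x#5:1@100; bids=[#1:6@100 #3:4@95] asks=[#4:4@105]
After op 6 [order #6] limit_buy(price=100, qty=3): fills=none; bids=[#1:6@100 #6:3@100 #3:4@95] asks=[#4:4@105]

Answer: bid=100 ask=-
bid=100 ask=-
bid=100 ask=-
bid=100 ask=105
bid=100 ask=105
bid=100 ask=105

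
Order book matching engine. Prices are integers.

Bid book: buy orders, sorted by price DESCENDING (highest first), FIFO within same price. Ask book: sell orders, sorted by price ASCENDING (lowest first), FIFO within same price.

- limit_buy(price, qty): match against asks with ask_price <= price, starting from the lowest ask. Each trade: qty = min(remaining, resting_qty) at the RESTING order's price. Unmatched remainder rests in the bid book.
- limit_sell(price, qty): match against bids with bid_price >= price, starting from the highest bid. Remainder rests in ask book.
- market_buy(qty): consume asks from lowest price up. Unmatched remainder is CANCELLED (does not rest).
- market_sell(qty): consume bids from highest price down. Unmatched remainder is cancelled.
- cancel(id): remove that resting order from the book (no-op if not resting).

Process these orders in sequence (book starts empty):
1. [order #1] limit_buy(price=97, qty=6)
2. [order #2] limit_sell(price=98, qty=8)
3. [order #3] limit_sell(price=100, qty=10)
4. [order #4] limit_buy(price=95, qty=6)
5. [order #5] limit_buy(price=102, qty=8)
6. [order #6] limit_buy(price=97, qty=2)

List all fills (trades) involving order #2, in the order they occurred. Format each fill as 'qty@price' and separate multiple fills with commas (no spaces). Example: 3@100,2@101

After op 1 [order #1] limit_buy(price=97, qty=6): fills=none; bids=[#1:6@97] asks=[-]
After op 2 [order #2] limit_sell(price=98, qty=8): fills=none; bids=[#1:6@97] asks=[#2:8@98]
After op 3 [order #3] limit_sell(price=100, qty=10): fills=none; bids=[#1:6@97] asks=[#2:8@98 #3:10@100]
After op 4 [order #4] limit_buy(price=95, qty=6): fills=none; bids=[#1:6@97 #4:6@95] asks=[#2:8@98 #3:10@100]
After op 5 [order #5] limit_buy(price=102, qty=8): fills=#5x#2:8@98; bids=[#1:6@97 #4:6@95] asks=[#3:10@100]
After op 6 [order #6] limit_buy(price=97, qty=2): fills=none; bids=[#1:6@97 #6:2@97 #4:6@95] asks=[#3:10@100]

Answer: 8@98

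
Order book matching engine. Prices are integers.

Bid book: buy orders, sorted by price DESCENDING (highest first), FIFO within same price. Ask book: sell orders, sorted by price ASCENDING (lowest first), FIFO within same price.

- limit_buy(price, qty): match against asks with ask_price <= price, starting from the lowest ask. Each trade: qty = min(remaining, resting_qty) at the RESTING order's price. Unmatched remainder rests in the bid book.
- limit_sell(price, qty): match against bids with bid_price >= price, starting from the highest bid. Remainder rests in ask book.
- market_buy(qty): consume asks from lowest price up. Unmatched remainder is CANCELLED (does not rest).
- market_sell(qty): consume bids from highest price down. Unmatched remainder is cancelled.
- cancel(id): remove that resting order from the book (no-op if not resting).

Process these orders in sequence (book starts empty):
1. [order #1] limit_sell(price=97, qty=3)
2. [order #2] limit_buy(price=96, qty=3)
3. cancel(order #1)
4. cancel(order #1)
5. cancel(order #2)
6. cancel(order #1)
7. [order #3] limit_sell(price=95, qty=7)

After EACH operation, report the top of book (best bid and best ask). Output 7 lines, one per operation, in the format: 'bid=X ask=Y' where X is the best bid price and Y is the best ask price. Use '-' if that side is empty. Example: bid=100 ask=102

Answer: bid=- ask=97
bid=96 ask=97
bid=96 ask=-
bid=96 ask=-
bid=- ask=-
bid=- ask=-
bid=- ask=95

Derivation:
After op 1 [order #1] limit_sell(price=97, qty=3): fills=none; bids=[-] asks=[#1:3@97]
After op 2 [order #2] limit_buy(price=96, qty=3): fills=none; bids=[#2:3@96] asks=[#1:3@97]
After op 3 cancel(order #1): fills=none; bids=[#2:3@96] asks=[-]
After op 4 cancel(order #1): fills=none; bids=[#2:3@96] asks=[-]
After op 5 cancel(order #2): fills=none; bids=[-] asks=[-]
After op 6 cancel(order #1): fills=none; bids=[-] asks=[-]
After op 7 [order #3] limit_sell(price=95, qty=7): fills=none; bids=[-] asks=[#3:7@95]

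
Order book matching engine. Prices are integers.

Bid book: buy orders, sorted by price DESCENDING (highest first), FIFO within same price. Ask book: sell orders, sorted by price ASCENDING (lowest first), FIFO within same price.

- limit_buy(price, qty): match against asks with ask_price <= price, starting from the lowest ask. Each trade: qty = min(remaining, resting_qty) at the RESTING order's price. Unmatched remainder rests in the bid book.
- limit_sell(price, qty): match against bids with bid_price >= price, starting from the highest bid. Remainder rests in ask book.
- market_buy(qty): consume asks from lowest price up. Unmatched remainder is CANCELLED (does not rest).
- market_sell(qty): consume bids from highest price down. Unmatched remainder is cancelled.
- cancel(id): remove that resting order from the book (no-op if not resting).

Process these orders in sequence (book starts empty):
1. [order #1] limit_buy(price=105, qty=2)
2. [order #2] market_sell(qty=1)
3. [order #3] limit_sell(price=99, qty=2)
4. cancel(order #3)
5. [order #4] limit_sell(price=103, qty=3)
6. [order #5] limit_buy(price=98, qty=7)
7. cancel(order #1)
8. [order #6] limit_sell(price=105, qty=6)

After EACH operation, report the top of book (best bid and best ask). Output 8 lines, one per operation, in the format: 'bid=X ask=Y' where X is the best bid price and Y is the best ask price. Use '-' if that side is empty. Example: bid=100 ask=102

Answer: bid=105 ask=-
bid=105 ask=-
bid=- ask=99
bid=- ask=-
bid=- ask=103
bid=98 ask=103
bid=98 ask=103
bid=98 ask=103

Derivation:
After op 1 [order #1] limit_buy(price=105, qty=2): fills=none; bids=[#1:2@105] asks=[-]
After op 2 [order #2] market_sell(qty=1): fills=#1x#2:1@105; bids=[#1:1@105] asks=[-]
After op 3 [order #3] limit_sell(price=99, qty=2): fills=#1x#3:1@105; bids=[-] asks=[#3:1@99]
After op 4 cancel(order #3): fills=none; bids=[-] asks=[-]
After op 5 [order #4] limit_sell(price=103, qty=3): fills=none; bids=[-] asks=[#4:3@103]
After op 6 [order #5] limit_buy(price=98, qty=7): fills=none; bids=[#5:7@98] asks=[#4:3@103]
After op 7 cancel(order #1): fills=none; bids=[#5:7@98] asks=[#4:3@103]
After op 8 [order #6] limit_sell(price=105, qty=6): fills=none; bids=[#5:7@98] asks=[#4:3@103 #6:6@105]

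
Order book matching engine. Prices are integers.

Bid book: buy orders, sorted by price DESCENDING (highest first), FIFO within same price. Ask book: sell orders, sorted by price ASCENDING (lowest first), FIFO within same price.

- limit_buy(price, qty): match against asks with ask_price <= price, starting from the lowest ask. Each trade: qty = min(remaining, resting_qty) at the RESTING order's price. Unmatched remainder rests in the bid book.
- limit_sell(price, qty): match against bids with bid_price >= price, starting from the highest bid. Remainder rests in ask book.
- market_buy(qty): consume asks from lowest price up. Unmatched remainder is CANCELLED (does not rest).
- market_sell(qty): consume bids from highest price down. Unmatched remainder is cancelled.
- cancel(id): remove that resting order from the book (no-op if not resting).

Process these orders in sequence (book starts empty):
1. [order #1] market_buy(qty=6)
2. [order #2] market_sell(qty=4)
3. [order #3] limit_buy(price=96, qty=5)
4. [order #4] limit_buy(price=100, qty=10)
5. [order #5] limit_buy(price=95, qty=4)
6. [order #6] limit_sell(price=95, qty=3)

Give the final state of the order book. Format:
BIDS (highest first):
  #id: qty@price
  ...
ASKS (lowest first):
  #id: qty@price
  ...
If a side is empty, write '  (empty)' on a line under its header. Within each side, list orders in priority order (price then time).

Answer: BIDS (highest first):
  #4: 7@100
  #3: 5@96
  #5: 4@95
ASKS (lowest first):
  (empty)

Derivation:
After op 1 [order #1] market_buy(qty=6): fills=none; bids=[-] asks=[-]
After op 2 [order #2] market_sell(qty=4): fills=none; bids=[-] asks=[-]
After op 3 [order #3] limit_buy(price=96, qty=5): fills=none; bids=[#3:5@96] asks=[-]
After op 4 [order #4] limit_buy(price=100, qty=10): fills=none; bids=[#4:10@100 #3:5@96] asks=[-]
After op 5 [order #5] limit_buy(price=95, qty=4): fills=none; bids=[#4:10@100 #3:5@96 #5:4@95] asks=[-]
After op 6 [order #6] limit_sell(price=95, qty=3): fills=#4x#6:3@100; bids=[#4:7@100 #3:5@96 #5:4@95] asks=[-]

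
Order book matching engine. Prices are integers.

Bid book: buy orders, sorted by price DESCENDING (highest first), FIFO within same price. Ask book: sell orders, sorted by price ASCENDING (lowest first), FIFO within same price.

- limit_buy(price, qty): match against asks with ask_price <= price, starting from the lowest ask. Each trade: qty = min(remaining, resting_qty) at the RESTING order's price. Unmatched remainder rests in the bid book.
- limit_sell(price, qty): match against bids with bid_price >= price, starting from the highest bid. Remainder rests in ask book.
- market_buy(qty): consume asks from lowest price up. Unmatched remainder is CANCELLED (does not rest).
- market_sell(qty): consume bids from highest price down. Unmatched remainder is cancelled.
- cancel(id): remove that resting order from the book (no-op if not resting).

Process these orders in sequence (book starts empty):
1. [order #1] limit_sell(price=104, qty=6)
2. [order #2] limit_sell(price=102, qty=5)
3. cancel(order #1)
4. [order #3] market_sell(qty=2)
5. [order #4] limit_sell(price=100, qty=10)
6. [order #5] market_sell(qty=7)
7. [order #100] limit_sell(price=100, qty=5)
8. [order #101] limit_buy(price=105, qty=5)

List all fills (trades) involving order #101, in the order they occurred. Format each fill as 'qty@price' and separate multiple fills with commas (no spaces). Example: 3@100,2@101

After op 1 [order #1] limit_sell(price=104, qty=6): fills=none; bids=[-] asks=[#1:6@104]
After op 2 [order #2] limit_sell(price=102, qty=5): fills=none; bids=[-] asks=[#2:5@102 #1:6@104]
After op 3 cancel(order #1): fills=none; bids=[-] asks=[#2:5@102]
After op 4 [order #3] market_sell(qty=2): fills=none; bids=[-] asks=[#2:5@102]
After op 5 [order #4] limit_sell(price=100, qty=10): fills=none; bids=[-] asks=[#4:10@100 #2:5@102]
After op 6 [order #5] market_sell(qty=7): fills=none; bids=[-] asks=[#4:10@100 #2:5@102]
After op 7 [order #100] limit_sell(price=100, qty=5): fills=none; bids=[-] asks=[#4:10@100 #100:5@100 #2:5@102]
After op 8 [order #101] limit_buy(price=105, qty=5): fills=#101x#4:5@100; bids=[-] asks=[#4:5@100 #100:5@100 #2:5@102]

Answer: 5@100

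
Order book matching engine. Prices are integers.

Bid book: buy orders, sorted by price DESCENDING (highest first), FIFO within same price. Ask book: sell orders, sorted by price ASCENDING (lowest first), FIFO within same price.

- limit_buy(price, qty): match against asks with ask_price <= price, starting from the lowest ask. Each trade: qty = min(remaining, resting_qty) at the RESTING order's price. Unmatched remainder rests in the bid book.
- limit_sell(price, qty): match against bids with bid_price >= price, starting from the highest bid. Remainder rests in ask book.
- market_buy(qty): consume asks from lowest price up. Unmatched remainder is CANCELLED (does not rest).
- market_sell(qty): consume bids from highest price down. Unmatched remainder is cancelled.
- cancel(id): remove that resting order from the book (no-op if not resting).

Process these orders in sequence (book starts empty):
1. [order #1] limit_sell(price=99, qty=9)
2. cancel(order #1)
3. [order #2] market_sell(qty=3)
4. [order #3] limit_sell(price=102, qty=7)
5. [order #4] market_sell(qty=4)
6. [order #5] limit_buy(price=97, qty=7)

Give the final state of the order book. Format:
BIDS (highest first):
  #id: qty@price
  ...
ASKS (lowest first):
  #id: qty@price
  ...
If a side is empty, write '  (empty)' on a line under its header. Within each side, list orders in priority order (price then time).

Answer: BIDS (highest first):
  #5: 7@97
ASKS (lowest first):
  #3: 7@102

Derivation:
After op 1 [order #1] limit_sell(price=99, qty=9): fills=none; bids=[-] asks=[#1:9@99]
After op 2 cancel(order #1): fills=none; bids=[-] asks=[-]
After op 3 [order #2] market_sell(qty=3): fills=none; bids=[-] asks=[-]
After op 4 [order #3] limit_sell(price=102, qty=7): fills=none; bids=[-] asks=[#3:7@102]
After op 5 [order #4] market_sell(qty=4): fills=none; bids=[-] asks=[#3:7@102]
After op 6 [order #5] limit_buy(price=97, qty=7): fills=none; bids=[#5:7@97] asks=[#3:7@102]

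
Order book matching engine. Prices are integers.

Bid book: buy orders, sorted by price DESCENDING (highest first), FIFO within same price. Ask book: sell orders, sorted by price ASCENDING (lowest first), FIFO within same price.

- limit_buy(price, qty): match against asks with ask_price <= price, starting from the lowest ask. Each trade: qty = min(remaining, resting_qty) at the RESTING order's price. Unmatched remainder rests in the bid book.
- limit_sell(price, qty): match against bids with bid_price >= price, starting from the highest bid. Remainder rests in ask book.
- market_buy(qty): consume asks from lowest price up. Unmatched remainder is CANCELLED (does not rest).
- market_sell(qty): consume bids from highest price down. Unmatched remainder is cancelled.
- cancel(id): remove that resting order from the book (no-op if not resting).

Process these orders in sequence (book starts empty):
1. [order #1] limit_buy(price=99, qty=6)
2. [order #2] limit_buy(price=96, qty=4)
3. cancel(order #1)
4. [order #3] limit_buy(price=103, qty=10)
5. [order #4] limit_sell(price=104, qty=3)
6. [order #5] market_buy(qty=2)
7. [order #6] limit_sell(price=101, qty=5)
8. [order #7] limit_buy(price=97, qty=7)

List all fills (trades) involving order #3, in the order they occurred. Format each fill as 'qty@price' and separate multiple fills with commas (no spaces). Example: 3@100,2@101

After op 1 [order #1] limit_buy(price=99, qty=6): fills=none; bids=[#1:6@99] asks=[-]
After op 2 [order #2] limit_buy(price=96, qty=4): fills=none; bids=[#1:6@99 #2:4@96] asks=[-]
After op 3 cancel(order #1): fills=none; bids=[#2:4@96] asks=[-]
After op 4 [order #3] limit_buy(price=103, qty=10): fills=none; bids=[#3:10@103 #2:4@96] asks=[-]
After op 5 [order #4] limit_sell(price=104, qty=3): fills=none; bids=[#3:10@103 #2:4@96] asks=[#4:3@104]
After op 6 [order #5] market_buy(qty=2): fills=#5x#4:2@104; bids=[#3:10@103 #2:4@96] asks=[#4:1@104]
After op 7 [order #6] limit_sell(price=101, qty=5): fills=#3x#6:5@103; bids=[#3:5@103 #2:4@96] asks=[#4:1@104]
After op 8 [order #7] limit_buy(price=97, qty=7): fills=none; bids=[#3:5@103 #7:7@97 #2:4@96] asks=[#4:1@104]

Answer: 5@103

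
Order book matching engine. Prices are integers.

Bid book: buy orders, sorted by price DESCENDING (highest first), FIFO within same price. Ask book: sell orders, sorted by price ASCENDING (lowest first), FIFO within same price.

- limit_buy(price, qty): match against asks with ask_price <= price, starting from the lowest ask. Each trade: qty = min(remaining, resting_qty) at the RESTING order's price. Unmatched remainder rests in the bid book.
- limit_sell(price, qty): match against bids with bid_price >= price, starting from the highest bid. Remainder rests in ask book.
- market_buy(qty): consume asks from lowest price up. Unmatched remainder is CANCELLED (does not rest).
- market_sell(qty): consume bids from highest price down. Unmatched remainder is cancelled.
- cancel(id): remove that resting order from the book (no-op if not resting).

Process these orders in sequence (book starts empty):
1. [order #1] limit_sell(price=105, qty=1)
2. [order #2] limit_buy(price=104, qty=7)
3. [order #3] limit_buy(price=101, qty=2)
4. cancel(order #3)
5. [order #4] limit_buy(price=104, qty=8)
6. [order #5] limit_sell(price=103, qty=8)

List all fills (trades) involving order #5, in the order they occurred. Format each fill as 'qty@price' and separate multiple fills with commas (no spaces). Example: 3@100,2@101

Answer: 7@104,1@104

Derivation:
After op 1 [order #1] limit_sell(price=105, qty=1): fills=none; bids=[-] asks=[#1:1@105]
After op 2 [order #2] limit_buy(price=104, qty=7): fills=none; bids=[#2:7@104] asks=[#1:1@105]
After op 3 [order #3] limit_buy(price=101, qty=2): fills=none; bids=[#2:7@104 #3:2@101] asks=[#1:1@105]
After op 4 cancel(order #3): fills=none; bids=[#2:7@104] asks=[#1:1@105]
After op 5 [order #4] limit_buy(price=104, qty=8): fills=none; bids=[#2:7@104 #4:8@104] asks=[#1:1@105]
After op 6 [order #5] limit_sell(price=103, qty=8): fills=#2x#5:7@104 #4x#5:1@104; bids=[#4:7@104] asks=[#1:1@105]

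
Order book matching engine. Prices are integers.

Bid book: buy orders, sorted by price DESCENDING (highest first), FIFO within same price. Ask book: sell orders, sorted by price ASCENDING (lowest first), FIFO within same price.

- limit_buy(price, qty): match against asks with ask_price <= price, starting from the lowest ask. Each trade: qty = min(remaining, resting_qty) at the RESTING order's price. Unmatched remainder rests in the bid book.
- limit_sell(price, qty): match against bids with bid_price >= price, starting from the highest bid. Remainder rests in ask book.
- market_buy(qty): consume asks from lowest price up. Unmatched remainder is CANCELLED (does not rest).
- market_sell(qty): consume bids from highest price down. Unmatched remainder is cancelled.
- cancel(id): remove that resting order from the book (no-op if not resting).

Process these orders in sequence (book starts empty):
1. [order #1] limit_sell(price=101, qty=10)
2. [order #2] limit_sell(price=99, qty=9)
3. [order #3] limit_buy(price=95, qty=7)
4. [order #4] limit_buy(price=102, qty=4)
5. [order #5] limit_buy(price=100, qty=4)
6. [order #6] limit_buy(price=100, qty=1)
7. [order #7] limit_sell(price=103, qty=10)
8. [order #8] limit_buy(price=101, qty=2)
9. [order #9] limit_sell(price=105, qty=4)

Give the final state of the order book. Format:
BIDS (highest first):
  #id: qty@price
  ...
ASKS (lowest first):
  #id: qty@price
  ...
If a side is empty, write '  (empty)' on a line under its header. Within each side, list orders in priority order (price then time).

Answer: BIDS (highest first):
  #3: 7@95
ASKS (lowest first):
  #1: 8@101
  #7: 10@103
  #9: 4@105

Derivation:
After op 1 [order #1] limit_sell(price=101, qty=10): fills=none; bids=[-] asks=[#1:10@101]
After op 2 [order #2] limit_sell(price=99, qty=9): fills=none; bids=[-] asks=[#2:9@99 #1:10@101]
After op 3 [order #3] limit_buy(price=95, qty=7): fills=none; bids=[#3:7@95] asks=[#2:9@99 #1:10@101]
After op 4 [order #4] limit_buy(price=102, qty=4): fills=#4x#2:4@99; bids=[#3:7@95] asks=[#2:5@99 #1:10@101]
After op 5 [order #5] limit_buy(price=100, qty=4): fills=#5x#2:4@99; bids=[#3:7@95] asks=[#2:1@99 #1:10@101]
After op 6 [order #6] limit_buy(price=100, qty=1): fills=#6x#2:1@99; bids=[#3:7@95] asks=[#1:10@101]
After op 7 [order #7] limit_sell(price=103, qty=10): fills=none; bids=[#3:7@95] asks=[#1:10@101 #7:10@103]
After op 8 [order #8] limit_buy(price=101, qty=2): fills=#8x#1:2@101; bids=[#3:7@95] asks=[#1:8@101 #7:10@103]
After op 9 [order #9] limit_sell(price=105, qty=4): fills=none; bids=[#3:7@95] asks=[#1:8@101 #7:10@103 #9:4@105]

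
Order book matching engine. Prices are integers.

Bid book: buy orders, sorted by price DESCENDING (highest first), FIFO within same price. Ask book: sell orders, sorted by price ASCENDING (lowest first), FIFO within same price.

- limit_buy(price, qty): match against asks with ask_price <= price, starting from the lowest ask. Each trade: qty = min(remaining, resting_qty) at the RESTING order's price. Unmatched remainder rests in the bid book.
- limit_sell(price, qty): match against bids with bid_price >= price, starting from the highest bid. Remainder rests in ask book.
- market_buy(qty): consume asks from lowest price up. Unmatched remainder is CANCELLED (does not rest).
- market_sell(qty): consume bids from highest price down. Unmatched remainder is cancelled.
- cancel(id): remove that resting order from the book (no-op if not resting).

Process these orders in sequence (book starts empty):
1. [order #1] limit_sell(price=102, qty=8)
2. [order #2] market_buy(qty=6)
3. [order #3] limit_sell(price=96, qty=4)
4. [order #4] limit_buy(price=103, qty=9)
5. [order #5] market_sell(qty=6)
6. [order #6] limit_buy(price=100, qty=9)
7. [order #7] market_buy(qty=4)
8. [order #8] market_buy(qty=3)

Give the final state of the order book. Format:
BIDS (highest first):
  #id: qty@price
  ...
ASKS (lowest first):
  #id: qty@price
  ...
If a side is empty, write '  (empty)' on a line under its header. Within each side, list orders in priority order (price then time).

After op 1 [order #1] limit_sell(price=102, qty=8): fills=none; bids=[-] asks=[#1:8@102]
After op 2 [order #2] market_buy(qty=6): fills=#2x#1:6@102; bids=[-] asks=[#1:2@102]
After op 3 [order #3] limit_sell(price=96, qty=4): fills=none; bids=[-] asks=[#3:4@96 #1:2@102]
After op 4 [order #4] limit_buy(price=103, qty=9): fills=#4x#3:4@96 #4x#1:2@102; bids=[#4:3@103] asks=[-]
After op 5 [order #5] market_sell(qty=6): fills=#4x#5:3@103; bids=[-] asks=[-]
After op 6 [order #6] limit_buy(price=100, qty=9): fills=none; bids=[#6:9@100] asks=[-]
After op 7 [order #7] market_buy(qty=4): fills=none; bids=[#6:9@100] asks=[-]
After op 8 [order #8] market_buy(qty=3): fills=none; bids=[#6:9@100] asks=[-]

Answer: BIDS (highest first):
  #6: 9@100
ASKS (lowest first):
  (empty)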